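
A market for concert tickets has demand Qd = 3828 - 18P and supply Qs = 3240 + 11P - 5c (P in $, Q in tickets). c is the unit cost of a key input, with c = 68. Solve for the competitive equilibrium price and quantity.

With c = 68, supply is Qs = 2900 + 11P.
Set Qd = Qs: 3828 - 18P = 2900 + 11P, so 928 = 29P and P* = 32.
Then Q* = 3828 - 18(32) = 3252.

P* = 32, Q* = 3252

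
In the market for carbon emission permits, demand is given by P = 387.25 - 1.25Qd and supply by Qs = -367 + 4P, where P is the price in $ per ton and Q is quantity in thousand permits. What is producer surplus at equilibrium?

Inverting to quantity form: Qd = 309.8 - 0.8P.
Set Qd = Qs: 309.8 - 0.8P = -367 + 4P, so 676.8 = 4.8P and P* = 141.
Substitute back: Q* = 309.8 - 0.8(141) = 197.
Supply choke price (Qs = 0): P = 91.75. Producer surplus = ½ × (141 - 91.75) × 197 = 4851.125.

Producer surplus = 4851.125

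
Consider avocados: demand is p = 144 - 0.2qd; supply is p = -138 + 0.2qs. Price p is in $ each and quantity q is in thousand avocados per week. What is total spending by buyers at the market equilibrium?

Total spending by buyers = 2115

Rewriting in direct form: qd = 720 - 5p and qs = 690 + 5p.
Equating demand and supply, 720 - 5p = 690 + 5p gives 10p = 30, so p* = 3.
Plugging p* into demand: q* = 720 - 5(3) = 705.
Total spending by buyers = p* × q* = 3 × 705 = 2115.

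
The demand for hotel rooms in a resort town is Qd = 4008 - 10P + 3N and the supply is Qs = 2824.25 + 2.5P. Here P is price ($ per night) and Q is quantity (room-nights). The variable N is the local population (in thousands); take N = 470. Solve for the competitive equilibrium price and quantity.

P* = 207.5, Q* = 3343

With N = 470, demand is Qd = 5418 - 10P.
Equating demand and supply, 5418 - 10P = 2824.25 + 2.5P gives 12.5P = 2593.75, so P* = 207.5.
From the demand curve, Q* = 5418 - 10(207.5) = 3343.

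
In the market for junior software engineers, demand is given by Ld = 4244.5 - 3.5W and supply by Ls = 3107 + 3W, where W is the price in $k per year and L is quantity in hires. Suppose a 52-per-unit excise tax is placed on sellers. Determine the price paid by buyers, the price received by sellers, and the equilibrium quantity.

W_b = 199, W_s = 147, L = 3548

The tax drives a wedge W_b - W_s = 52. Substituting W_s = W_b - 52 into supply: Ls = 2951 + 3W_b.
Set Ld = Ls: 4244.5 - 3.5W_b = 2951 + 3W_b, so 1293.5 = 6.5W_b and W_b = 199.
Then W_s = 199 - 52 = 147 and L = 4244.5 - 3.5(199) = 3548.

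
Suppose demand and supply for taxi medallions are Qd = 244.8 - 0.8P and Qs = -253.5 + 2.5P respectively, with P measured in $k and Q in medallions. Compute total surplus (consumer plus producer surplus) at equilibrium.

The market clears where 244.8 - 0.8P = -253.5 + 2.5P. Rearranging, 3.3P = 498.3, hence P* = 151.
Substitute back: Q* = 244.8 - 0.8(151) = 124.
Demand choke price = 306; supply choke price = 101.4. CS = ½(306 - 151)(124) = 9610; PS = ½(151 - 101.4)(124) = 3075.2. Total surplus = 12685.2.

Total surplus = 12685.2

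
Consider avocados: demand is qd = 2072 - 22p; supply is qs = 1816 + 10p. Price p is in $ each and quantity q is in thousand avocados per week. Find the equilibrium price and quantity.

p* = 8, q* = 1896

Set qd = qs: 2072 - 22p = 1816 + 10p, so 256 = 32p and p* = 8.
Plugging p* into demand: q* = 2072 - 22(8) = 1896.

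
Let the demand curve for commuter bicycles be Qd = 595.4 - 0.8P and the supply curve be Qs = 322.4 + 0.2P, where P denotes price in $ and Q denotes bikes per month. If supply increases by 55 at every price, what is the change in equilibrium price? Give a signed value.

Set Qd = Qs: 595.4 - 0.8P = 322.4 + 0.2P, so 273 = P and P* = 273.
Then Q* = 595.4 - 0.8(273) = 377.
After the shift, supply is Qs = 377.4 + 0.2P.
The new intersection has 218 = P, i.e. P = 218, Q = 421.
ΔP = 218 - 273 = -55.

ΔP = -55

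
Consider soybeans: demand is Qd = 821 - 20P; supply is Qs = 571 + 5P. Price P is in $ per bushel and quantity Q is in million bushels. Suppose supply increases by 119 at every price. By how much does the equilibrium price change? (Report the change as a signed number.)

Set Qd = Qs: 821 - 20P = 571 + 5P, so 250 = 25P and P* = 10.
Substitute back: Q* = 821 - 20(10) = 621.
After the shift, supply is Qs = 690 + 5P.
Re-solving, 25P = 131 gives P = 5.24 and Q = 716.2.
ΔP = 5.24 - 10 = -4.76.

ΔP = -4.76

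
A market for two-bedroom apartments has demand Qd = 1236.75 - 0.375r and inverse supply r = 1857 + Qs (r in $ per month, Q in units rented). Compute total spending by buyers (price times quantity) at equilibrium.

Rewriting in direct form: Qs = -1857 + r.
Set Qd = Qs: 1236.75 - 0.375r = -1857 + r, so 3093.75 = 1.375r and r* = 2250.
Substitute back: Q* = 1236.75 - 0.375(2250) = 393.
Total spending by buyers = r* × Q* = 2250 × 393 = 884250.

Total spending by buyers = 884250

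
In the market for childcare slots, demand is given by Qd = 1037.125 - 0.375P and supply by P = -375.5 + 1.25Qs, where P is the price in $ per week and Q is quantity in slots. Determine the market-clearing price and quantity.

Inverting to quantity form: Qs = 300.4 + 0.8P.
The market clears where 1037.125 - 0.375P = 300.4 + 0.8P. Rearranging, 1.175P = 736.725, hence P* = 627.
From the demand curve, Q* = 1037.125 - 0.375(627) = 802.

P* = 627, Q* = 802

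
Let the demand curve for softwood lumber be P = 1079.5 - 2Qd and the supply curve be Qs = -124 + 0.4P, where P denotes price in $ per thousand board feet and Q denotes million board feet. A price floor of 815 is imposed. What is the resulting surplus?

Surplus = 69.75

Inverting to quantity form: Qd = 539.75 - 0.5P.
At P = 815: Qd = 132.25 and Qs = 202.
Surplus = Qs - Qd = 202 - 132.25 = 69.75.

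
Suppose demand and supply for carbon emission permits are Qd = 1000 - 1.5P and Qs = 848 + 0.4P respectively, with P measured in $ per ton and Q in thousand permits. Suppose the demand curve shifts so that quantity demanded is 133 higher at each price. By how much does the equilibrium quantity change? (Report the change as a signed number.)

At equilibrium Qd = Qs, so 1000 - 1.5P = 848 + 0.4P; collecting terms, 152 = 1.9P and P* = 80.
Then Q* = 1000 - 1.5(80) = 880.
After the shift, demand is Qd = 1133 - 1.5P.
New equilibrium: 285 = 1.9P, so P = 150 and Q = 908.
ΔQ = 908 - 880 = 28.

ΔQ = 28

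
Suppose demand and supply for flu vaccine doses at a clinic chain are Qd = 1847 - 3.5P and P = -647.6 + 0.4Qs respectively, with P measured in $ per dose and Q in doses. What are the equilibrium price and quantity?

In direct form, Qs = 1619 + 2.5P.
At equilibrium Qd = Qs, so 1847 - 3.5P = 1619 + 2.5P; collecting terms, 228 = 6P and P* = 38.
From the demand curve, Q* = 1847 - 3.5(38) = 1714.

P* = 38, Q* = 1714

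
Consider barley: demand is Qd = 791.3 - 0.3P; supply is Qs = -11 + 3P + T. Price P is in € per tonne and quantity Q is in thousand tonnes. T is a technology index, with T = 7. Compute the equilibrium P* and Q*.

With T = 7, supply is Qs = -4 + 3P.
Set Qd = Qs: 791.3 - 0.3P = -4 + 3P, so 795.3 = 3.3P and P* = 241.
Then Q* = 791.3 - 0.3(241) = 719.

P* = 241, Q* = 719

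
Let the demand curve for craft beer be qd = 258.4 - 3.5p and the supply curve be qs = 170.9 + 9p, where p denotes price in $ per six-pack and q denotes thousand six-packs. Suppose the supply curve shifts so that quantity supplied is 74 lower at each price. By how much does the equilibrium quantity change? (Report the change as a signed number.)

Equating demand and supply, 258.4 - 3.5p = 170.9 + 9p gives 12.5p = 87.5, so p* = 7.
Plugging p* into demand: q* = 258.4 - 3.5(7) = 233.9.
After the shift, supply is qs = 96.9 + 9p.
Re-solving, 12.5p = 161.5 gives p = 12.92 and q = 213.18.
Δq = 213.18 - 233.9 = -20.72.

Δq = -20.72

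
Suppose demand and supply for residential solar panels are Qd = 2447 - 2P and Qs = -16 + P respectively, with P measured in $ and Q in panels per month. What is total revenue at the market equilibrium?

Total revenue = 660905

Set Qd = Qs: 2447 - 2P = -16 + P, so 2463 = 3P and P* = 821.
Then Q* = 2447 - 2(821) = 805.
Total revenue = P* × Q* = 821 × 805 = 660905.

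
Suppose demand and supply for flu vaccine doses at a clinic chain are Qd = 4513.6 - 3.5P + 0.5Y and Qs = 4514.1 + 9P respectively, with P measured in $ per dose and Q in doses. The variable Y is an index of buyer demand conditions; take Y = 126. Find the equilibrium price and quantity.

With Y = 126, demand is Qd = 4576.6 - 3.5P.
The market clears where 4576.6 - 3.5P = 4514.1 + 9P. Rearranging, 12.5P = 62.5, hence P* = 5.
From the demand curve, Q* = 4576.6 - 3.5(5) = 4559.1.

P* = 5, Q* = 4559.1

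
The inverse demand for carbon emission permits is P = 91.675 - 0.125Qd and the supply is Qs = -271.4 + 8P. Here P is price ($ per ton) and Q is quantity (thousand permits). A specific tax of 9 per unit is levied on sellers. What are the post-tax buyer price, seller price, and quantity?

In direct form, Qd = 733.4 - 8P.
The tax drives a wedge P_b - P_s = 9. Substituting P_s = P_b - 9 into supply: Qs = -343.4 + 8P_b.
Market clearing requires 733.4 - 8P_b = -343.4 + 8P_b; hence 1076.8 = 16P_b and P_b = 67.3.
Then P_s = 67.3 - 9 = 58.3 and Q = 733.4 - 8(67.3) = 195.

P_b = 67.3, P_s = 58.3, Q = 195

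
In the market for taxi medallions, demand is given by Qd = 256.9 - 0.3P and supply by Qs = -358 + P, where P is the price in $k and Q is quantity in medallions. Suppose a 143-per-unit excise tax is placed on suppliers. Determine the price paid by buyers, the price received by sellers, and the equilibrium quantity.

The tax drives a wedge P_b - P_s = 143. Substituting P_s = P_b - 143 into supply: Qs = -501 + P_b.
Equate demand and the shifted supply: 256.9 - 0.3P_b = -501 + P_b, giving 1.3P_b = 757.9, so P_b = 583.
So P_s = 440 and the quantity traded is Q = 256.9 - 0.3(583) = 82.

P_b = 583, P_s = 440, Q = 82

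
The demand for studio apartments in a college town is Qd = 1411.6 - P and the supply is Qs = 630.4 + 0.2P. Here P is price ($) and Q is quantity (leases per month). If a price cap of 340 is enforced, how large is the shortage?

Shortage = 373.2

With P fixed at 340, quantity demanded is 1071.6 and quantity supplied is 698.4.
Shortage = Qd - Qs = 1071.6 - 698.4 = 373.2.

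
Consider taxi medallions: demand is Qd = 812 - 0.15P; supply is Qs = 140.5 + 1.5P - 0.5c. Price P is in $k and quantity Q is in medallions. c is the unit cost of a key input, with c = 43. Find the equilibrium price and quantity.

P* = 420, Q* = 749

With c = 43, supply is Qs = 119 + 1.5P.
Set Qd = Qs: 812 - 0.15P = 119 + 1.5P, so 693 = 1.65P and P* = 420.
Then Q* = 812 - 0.15(420) = 749.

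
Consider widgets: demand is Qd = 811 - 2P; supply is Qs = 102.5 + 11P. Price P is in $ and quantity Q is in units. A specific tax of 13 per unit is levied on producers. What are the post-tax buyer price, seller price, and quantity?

Producers keep P_s = P_b - 13 per unit, so supply in terms of the buyer price is Qs = -40.5 + 11P_b.
Market clearing requires 811 - 2P_b = -40.5 + 11P_b; hence 851.5 = 13P_b and P_b = 65.5.
So P_s = 52.5 and the quantity traded is Q = 811 - 2(65.5) = 680.

P_b = 65.5, P_s = 52.5, Q = 680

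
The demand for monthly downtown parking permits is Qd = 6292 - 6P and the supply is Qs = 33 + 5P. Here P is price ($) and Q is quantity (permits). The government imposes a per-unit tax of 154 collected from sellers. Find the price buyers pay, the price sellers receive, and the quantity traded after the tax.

P_b = 639, P_s = 485, Q = 2458

Sellers keep P_s = P_b - 154 per unit, so supply in terms of the buyer price is Qs = -737 + 5P_b.
Set Qd = Qs: 6292 - 6P_b = -737 + 5P_b, so 7029 = 11P_b and P_b = 639.
So P_s = 485 and the quantity traded is Q = 6292 - 6(639) = 2458.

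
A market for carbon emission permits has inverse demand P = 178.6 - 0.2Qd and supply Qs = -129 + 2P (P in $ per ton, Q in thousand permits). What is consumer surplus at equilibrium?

Consumer surplus = 2656.9

Inverting to quantity form: Qd = 893 - 5P.
The market clears where 893 - 5P = -129 + 2P. Rearranging, 7P = 1022, hence P* = 146.
From the demand curve, Q* = 893 - 5(146) = 163.
Demand choke price (Qd = 0): P = 893/5 = 178.6. Consumer surplus = ½ × (178.6 - 146) × 163 = 2656.9.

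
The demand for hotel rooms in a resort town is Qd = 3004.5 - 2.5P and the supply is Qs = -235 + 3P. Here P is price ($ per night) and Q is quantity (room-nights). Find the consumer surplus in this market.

Consumer surplus = 469404.8

The market clears where 3004.5 - 2.5P = -235 + 3P. Rearranging, 5.5P = 3239.5, hence P* = 589.
Plugging P* into demand: Q* = 3004.5 - 2.5(589) = 1532.
Demand choke price (Qd = 0): P = 3004.5/2.5 = 1201.8. Consumer surplus = ½ × (1201.8 - 589) × 1532 = 469404.8.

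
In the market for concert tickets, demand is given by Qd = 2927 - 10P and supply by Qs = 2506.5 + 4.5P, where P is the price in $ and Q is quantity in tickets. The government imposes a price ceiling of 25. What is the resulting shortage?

Shortage = 58

At P = 25: Qd = 2677 and Qs = 2619.
Shortage = Qd - Qs = 2677 - 2619 = 58.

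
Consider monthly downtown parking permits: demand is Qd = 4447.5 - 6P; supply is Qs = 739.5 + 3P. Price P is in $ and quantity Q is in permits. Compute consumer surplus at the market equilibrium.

Set Qd = Qs: 4447.5 - 6P = 739.5 + 3P, so 3708 = 9P and P* = 412.
Then Q* = 4447.5 - 6(412) = 1975.5.
Demand choke price (Qd = 0): P = 4447.5/6 = 741.25. Consumer surplus = ½ × (741.25 - 412) × 1975.5 = 325216.6875.

Consumer surplus = 325216.6875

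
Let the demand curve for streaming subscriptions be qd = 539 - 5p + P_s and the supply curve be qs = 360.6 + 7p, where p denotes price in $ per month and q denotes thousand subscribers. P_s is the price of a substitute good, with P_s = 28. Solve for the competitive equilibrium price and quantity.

p* = 17.2, q* = 481

With P_s = 28, demand is qd = 567 - 5p.
Set qd = qs: 567 - 5p = 360.6 + 7p, so 206.4 = 12p and p* = 17.2.
Plugging p* into demand: q* = 567 - 5(17.2) = 481.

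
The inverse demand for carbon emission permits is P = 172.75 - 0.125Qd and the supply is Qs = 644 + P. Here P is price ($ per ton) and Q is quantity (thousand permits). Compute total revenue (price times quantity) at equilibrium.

Total revenue = 59532

Inverting to quantity form: Qd = 1382 - 8P.
At equilibrium Qd = Qs, so 1382 - 8P = 644 + P; collecting terms, 738 = 9P and P* = 82.
From the demand curve, Q* = 1382 - 8(82) = 726.
Total revenue = P* × Q* = 82 × 726 = 59532.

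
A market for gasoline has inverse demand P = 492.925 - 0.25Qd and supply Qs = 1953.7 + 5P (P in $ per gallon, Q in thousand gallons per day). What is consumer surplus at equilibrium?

Rewriting in direct form: Qd = 1971.7 - 4P.
Set Qd = Qs: 1971.7 - 4P = 1953.7 + 5P, so 18 = 9P and P* = 2.
Substitute back: Q* = 1971.7 - 4(2) = 1963.7.
Demand choke price (Qd = 0): P = 1971.7/4 = 492.925. Consumer surplus = ½ × (492.925 - 2) × 1963.7 = 482014.71125.

Consumer surplus = 482014.71125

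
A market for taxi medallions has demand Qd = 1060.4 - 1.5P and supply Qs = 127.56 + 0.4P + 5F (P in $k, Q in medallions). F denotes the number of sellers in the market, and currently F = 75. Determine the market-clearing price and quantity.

P* = 293.6, Q* = 620

With F = 75, supply is Qs = 502.56 + 0.4P.
At equilibrium Qd = Qs, so 1060.4 - 1.5P = 502.56 + 0.4P; collecting terms, 557.84 = 1.9P and P* = 293.6.
Plugging P* into demand: Q* = 1060.4 - 1.5(293.6) = 620.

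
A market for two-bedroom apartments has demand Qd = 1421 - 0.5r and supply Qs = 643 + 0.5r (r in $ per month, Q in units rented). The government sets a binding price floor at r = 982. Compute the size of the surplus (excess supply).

Surplus = 204

With r fixed at 982, quantity demanded is 930 and quantity supplied is 1134.
Surplus = Qs - Qd = 1134 - 930 = 204.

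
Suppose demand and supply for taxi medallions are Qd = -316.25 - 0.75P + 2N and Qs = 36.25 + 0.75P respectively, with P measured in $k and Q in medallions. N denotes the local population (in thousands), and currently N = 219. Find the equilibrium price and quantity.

P* = 57, Q* = 79

With N = 219, demand is Qd = 121.75 - 0.75P.
Set Qd = Qs: 121.75 - 0.75P = 36.25 + 0.75P, so 85.5 = 1.5P and P* = 57.
Then Q* = 121.75 - 0.75(57) = 79.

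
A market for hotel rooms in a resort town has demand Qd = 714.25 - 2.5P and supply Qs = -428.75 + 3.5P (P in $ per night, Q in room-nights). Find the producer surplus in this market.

At equilibrium Qd = Qs, so 714.25 - 2.5P = -428.75 + 3.5P; collecting terms, 1143 = 6P and P* = 190.5.
From the demand curve, Q* = 714.25 - 2.5(190.5) = 238.
Supply choke price (Qs = 0): P = 122.5. Producer surplus = ½ × (190.5 - 122.5) × 238 = 8092.

Producer surplus = 8092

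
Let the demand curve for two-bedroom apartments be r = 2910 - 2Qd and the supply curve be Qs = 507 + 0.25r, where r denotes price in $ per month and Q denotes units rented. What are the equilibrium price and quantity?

Rewriting in direct form: Qd = 1455 - 0.5r.
Equating demand and supply, 1455 - 0.5r = 507 + 0.25r gives 0.75r = 948, so r* = 1264.
Substitute back: Q* = 1455 - 0.5(1264) = 823.

r* = 1264, Q* = 823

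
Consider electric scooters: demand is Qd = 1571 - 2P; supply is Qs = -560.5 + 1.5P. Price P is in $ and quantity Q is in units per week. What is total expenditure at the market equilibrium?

Equating demand and supply, 1571 - 2P = -560.5 + 1.5P gives 3.5P = 2131.5, so P* = 609.
Substitute back: Q* = 1571 - 2(609) = 353.
Total expenditure = P* × Q* = 609 × 353 = 214977.

Total expenditure = 214977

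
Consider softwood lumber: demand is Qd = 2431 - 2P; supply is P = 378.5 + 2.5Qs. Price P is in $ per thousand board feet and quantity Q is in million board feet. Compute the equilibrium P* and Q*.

P* = 1076, Q* = 279

Inverting to quantity form: Qs = -151.4 + 0.4P.
The market clears where 2431 - 2P = -151.4 + 0.4P. Rearranging, 2.4P = 2582.4, hence P* = 1076.
Then Q* = 2431 - 2(1076) = 279.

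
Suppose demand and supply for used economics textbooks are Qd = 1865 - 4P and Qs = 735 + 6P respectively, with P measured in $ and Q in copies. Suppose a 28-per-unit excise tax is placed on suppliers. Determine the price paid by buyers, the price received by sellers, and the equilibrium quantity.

P_b = 129.8, P_s = 101.8, Q = 1345.8

With a tax of 28 on suppliers, they supply based on the net price P_s = P_b - 28, so Qs = 567 + 6P_b.
Market clearing requires 1865 - 4P_b = 567 + 6P_b; hence 1298 = 10P_b and P_b = 129.8.
Then P_s = 129.8 - 28 = 101.8 and Q = 1865 - 4(129.8) = 1345.8.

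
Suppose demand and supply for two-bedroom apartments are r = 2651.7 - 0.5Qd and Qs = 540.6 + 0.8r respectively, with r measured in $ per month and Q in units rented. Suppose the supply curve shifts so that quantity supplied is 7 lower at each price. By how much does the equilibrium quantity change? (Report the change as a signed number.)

Rewriting in direct form: Qd = 5303.4 - 2r.
The market clears where 5303.4 - 2r = 540.6 + 0.8r. Rearranging, 2.8r = 4762.8, hence r* = 1701.
Then Q* = 5303.4 - 2(1701) = 1901.4.
After the shift, supply is Qs = 533.6 + 0.8r.
Re-solving, 2.8r = 4769.8 gives r = 1703.5 and Q = 1896.4.
ΔQ = 1896.4 - 1901.4 = -5.

ΔQ = -5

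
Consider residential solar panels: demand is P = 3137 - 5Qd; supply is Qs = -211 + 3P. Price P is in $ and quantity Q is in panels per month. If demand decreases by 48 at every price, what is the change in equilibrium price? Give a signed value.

ΔP = -15

In direct form, Qd = 627.4 - 0.2P.
Set Qd = Qs: 627.4 - 0.2P = -211 + 3P, so 838.4 = 3.2P and P* = 262.
From the demand curve, Q* = 627.4 - 0.2(262) = 575.
After the shift, demand is Qd = 579.4 - 0.2P.
New equilibrium: 790.4 = 3.2P, so P = 247 and Q = 530.
ΔP = 247 - 262 = -15.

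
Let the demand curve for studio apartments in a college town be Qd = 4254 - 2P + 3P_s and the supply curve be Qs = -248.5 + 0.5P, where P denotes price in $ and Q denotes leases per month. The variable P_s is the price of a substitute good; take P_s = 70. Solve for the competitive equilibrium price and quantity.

P* = 1885, Q* = 694

With P_s = 70, demand is Qd = 4464 - 2P.
The market clears where 4464 - 2P = -248.5 + 0.5P. Rearranging, 2.5P = 4712.5, hence P* = 1885.
Plugging P* into demand: Q* = 4464 - 2(1885) = 694.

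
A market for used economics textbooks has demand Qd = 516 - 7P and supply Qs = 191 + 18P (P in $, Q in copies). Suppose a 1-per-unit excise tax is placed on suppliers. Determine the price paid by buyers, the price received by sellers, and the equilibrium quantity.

P_b = 13.72, P_s = 12.72, Q = 419.96

With a tax of 1 on suppliers, they supply based on the net price P_s = P_b - 1, so Qs = 173 + 18P_b.
Market clearing requires 516 - 7P_b = 173 + 18P_b; hence 343 = 25P_b and P_b = 13.72.
Then P_s = 13.72 - 1 = 12.72 and Q = 516 - 7(13.72) = 419.96.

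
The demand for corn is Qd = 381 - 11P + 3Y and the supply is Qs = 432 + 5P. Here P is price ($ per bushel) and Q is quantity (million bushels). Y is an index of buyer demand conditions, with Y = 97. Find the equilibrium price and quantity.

P* = 15, Q* = 507

With Y = 97, demand is Qd = 672 - 11P.
At equilibrium Qd = Qs, so 672 - 11P = 432 + 5P; collecting terms, 240 = 16P and P* = 15.
Substitute back: Q* = 672 - 11(15) = 507.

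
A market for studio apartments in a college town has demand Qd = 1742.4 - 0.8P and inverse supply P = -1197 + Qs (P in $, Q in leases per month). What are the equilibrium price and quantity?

Inverting to quantity form: Qs = 1197 + P.
Set Qd = Qs: 1742.4 - 0.8P = 1197 + P, so 545.4 = 1.8P and P* = 303.
Plugging P* into demand: Q* = 1742.4 - 0.8(303) = 1500.

P* = 303, Q* = 1500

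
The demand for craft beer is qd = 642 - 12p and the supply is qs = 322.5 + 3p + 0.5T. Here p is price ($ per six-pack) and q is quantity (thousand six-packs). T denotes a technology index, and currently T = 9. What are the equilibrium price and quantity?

p* = 21, q* = 390

With T = 9, supply is qs = 327 + 3p.
At equilibrium qd = qs, so 642 - 12p = 327 + 3p; collecting terms, 315 = 15p and p* = 21.
Substitute back: q* = 642 - 12(21) = 390.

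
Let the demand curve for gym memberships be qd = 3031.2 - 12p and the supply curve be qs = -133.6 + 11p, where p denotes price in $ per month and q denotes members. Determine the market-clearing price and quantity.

The market clears where 3031.2 - 12p = -133.6 + 11p. Rearranging, 23p = 3164.8, hence p* = 137.6.
Then q* = 3031.2 - 12(137.6) = 1380.

p* = 137.6, q* = 1380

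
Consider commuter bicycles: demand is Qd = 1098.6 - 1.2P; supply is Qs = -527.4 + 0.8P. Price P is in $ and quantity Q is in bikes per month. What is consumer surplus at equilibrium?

Consumer surplus = 6303.75

At equilibrium Qd = Qs, so 1098.6 - 1.2P = -527.4 + 0.8P; collecting terms, 1626 = 2P and P* = 813.
Then Q* = 1098.6 - 1.2(813) = 123.
Demand choke price (Qd = 0): P = 1098.6/1.2 = 915.5. Consumer surplus = ½ × (915.5 - 813) × 123 = 6303.75.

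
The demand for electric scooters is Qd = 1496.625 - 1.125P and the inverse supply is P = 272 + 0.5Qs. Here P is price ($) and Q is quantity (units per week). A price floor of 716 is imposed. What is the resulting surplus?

Surplus = 196.875

In direct form, Qs = -544 + 2P.
At P = 716: Qd = 691.125 and Qs = 888.
Surplus = Qs - Qd = 888 - 691.125 = 196.875.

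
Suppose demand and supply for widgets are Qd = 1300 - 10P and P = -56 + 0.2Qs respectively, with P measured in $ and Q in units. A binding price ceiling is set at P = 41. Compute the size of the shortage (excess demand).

Inverting to quantity form: Qs = 280 + 5P.
At P = 41: Qd = 890 and Qs = 485.
Shortage = Qd - Qs = 890 - 485 = 405.

Shortage = 405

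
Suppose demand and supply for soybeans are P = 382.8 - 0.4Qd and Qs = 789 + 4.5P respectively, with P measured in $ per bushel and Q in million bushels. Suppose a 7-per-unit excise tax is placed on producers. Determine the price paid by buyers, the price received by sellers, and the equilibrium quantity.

In direct form, Qd = 957 - 2.5P.
The tax drives a wedge P_b - P_s = 7. Substituting P_s = P_b - 7 into supply: Qs = 757.5 + 4.5P_b.
Set Qd = Qs: 957 - 2.5P_b = 757.5 + 4.5P_b, so 199.5 = 7P_b and P_b = 28.5.
Then P_s = 28.5 - 7 = 21.5 and Q = 957 - 2.5(28.5) = 885.75.

P_b = 28.5, P_s = 21.5, Q = 885.75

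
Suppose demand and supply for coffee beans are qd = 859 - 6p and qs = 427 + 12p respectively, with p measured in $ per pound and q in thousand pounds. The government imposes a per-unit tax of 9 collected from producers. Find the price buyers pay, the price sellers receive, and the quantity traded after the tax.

The tax drives a wedge p_b - p_s = 9. Substituting p_s = p_b - 9 into supply: qs = 319 + 12p_b.
Market clearing requires 859 - 6p_b = 319 + 12p_b; hence 540 = 18p_b and p_b = 30.
Then p_s = 30 - 9 = 21 and q = 859 - 6(30) = 679.

p_b = 30, p_s = 21, q = 679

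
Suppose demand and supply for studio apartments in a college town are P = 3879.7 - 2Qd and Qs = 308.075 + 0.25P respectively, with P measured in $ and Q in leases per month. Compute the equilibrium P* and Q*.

P* = 2175.7, Q* = 852

Inverting to quantity form: Qd = 1939.85 - 0.5P.
Set Qd = Qs: 1939.85 - 0.5P = 308.075 + 0.25P, so 1631.775 = 0.75P and P* = 2175.7.
Substitute back: Q* = 1939.85 - 0.5(2175.7) = 852.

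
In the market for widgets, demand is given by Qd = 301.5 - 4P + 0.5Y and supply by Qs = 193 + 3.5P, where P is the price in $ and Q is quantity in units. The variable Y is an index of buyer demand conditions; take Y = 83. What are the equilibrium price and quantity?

With Y = 83, demand is Qd = 343 - 4P.
Set Qd = Qs: 343 - 4P = 193 + 3.5P, so 150 = 7.5P and P* = 20.
Plugging P* into demand: Q* = 343 - 4(20) = 263.

P* = 20, Q* = 263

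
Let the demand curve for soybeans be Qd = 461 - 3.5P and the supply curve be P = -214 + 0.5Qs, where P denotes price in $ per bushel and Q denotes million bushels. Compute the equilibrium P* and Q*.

P* = 6, Q* = 440

Rewriting in direct form: Qs = 428 + 2P.
Set Qd = Qs: 461 - 3.5P = 428 + 2P, so 33 = 5.5P and P* = 6.
Then Q* = 461 - 3.5(6) = 440.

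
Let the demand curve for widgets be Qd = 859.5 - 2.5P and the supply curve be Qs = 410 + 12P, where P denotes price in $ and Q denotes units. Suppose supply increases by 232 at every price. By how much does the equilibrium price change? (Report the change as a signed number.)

At equilibrium Qd = Qs, so 859.5 - 2.5P = 410 + 12P; collecting terms, 449.5 = 14.5P and P* = 31.
Then Q* = 859.5 - 2.5(31) = 782.
After the shift, supply is Qs = 642 + 12P.
New equilibrium: 217.5 = 14.5P, so P = 15 and Q = 822.
ΔP = 15 - 31 = -16.

ΔP = -16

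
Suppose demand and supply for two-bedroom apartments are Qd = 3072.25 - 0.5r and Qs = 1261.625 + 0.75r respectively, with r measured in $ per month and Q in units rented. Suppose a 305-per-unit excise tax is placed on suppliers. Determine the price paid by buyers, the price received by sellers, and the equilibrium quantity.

Suppliers keep r_s = r_b - 305 per unit, so supply in terms of the buyer price is Qs = 1032.875 + 0.75r_b.
Market clearing requires 3072.25 - 0.5r_b = 1032.875 + 0.75r_b; hence 2039.375 = 1.25r_b and r_b = 1631.5.
So r_s = 1326.5 and the quantity traded is Q = 3072.25 - 0.5(1631.5) = 2256.5.

r_b = 1631.5, r_s = 1326.5, Q = 2256.5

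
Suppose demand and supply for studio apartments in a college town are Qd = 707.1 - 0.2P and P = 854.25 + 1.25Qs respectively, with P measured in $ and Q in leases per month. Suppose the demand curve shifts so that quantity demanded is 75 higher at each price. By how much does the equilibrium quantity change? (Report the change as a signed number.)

Solving each curve for Q: Qs = -683.4 + 0.8P.
Set Qd = Qs: 707.1 - 0.2P = -683.4 + 0.8P, so 1390.5 = P and P* = 1390.5.
Substitute back: Q* = 707.1 - 0.2(1390.5) = 429.
After the shift, demand is Qd = 782.1 - 0.2P.
New equilibrium: 1465.5 = P, so P = 1465.5 and Q = 489.
ΔQ = 489 - 429 = 60.

ΔQ = 60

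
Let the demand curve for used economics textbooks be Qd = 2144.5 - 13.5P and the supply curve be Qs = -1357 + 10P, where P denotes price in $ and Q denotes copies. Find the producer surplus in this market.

At equilibrium Qd = Qs, so 2144.5 - 13.5P = -1357 + 10P; collecting terms, 3501.5 = 23.5P and P* = 149.
Substitute back: Q* = 2144.5 - 13.5(149) = 133.
Supply choke price (Qs = 0): P = 135.7. Producer surplus = ½ × (149 - 135.7) × 133 = 884.45.

Producer surplus = 884.45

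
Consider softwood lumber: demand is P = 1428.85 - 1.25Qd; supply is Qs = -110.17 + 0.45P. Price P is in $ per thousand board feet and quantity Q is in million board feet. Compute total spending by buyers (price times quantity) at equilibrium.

In direct form, Qd = 1143.08 - 0.8P.
Set Qd = Qs: 1143.08 - 0.8P = -110.17 + 0.45P, so 1253.25 = 1.25P and P* = 1002.6.
Substitute back: Q* = 1143.08 - 0.8(1002.6) = 341.
Total spending by buyers = P* × Q* = 1002.6 × 341 = 341886.6.

Total spending by buyers = 341886.6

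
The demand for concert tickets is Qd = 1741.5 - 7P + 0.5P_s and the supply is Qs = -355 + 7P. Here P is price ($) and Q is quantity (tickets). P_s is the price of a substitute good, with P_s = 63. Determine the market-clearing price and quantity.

P* = 152, Q* = 709

With P_s = 63, demand is Qd = 1773 - 7P.
Set Qd = Qs: 1773 - 7P = -355 + 7P, so 2128 = 14P and P* = 152.
Then Q* = 1773 - 7(152) = 709.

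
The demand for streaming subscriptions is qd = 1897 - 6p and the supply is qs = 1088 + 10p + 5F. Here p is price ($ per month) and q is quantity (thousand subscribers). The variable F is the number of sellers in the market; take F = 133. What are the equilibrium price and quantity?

With F = 133, supply is qs = 1753 + 10p.
At equilibrium qd = qs, so 1897 - 6p = 1753 + 10p; collecting terms, 144 = 16p and p* = 9.
From the demand curve, q* = 1897 - 6(9) = 1843.

p* = 9, q* = 1843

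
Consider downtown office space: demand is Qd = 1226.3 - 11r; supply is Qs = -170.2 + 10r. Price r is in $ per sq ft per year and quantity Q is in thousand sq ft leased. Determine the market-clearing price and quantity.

r* = 66.5, Q* = 494.8

The market clears where 1226.3 - 11r = -170.2 + 10r. Rearranging, 21r = 1396.5, hence r* = 66.5.
Substitute back: Q* = 1226.3 - 11(66.5) = 494.8.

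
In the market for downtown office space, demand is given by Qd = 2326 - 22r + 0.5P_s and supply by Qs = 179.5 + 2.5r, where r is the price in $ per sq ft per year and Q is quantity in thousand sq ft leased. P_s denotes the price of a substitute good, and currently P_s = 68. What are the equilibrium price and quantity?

With P_s = 68, demand is Qd = 2360 - 22r.
The market clears where 2360 - 22r = 179.5 + 2.5r. Rearranging, 24.5r = 2180.5, hence r* = 89.
Plugging r* into demand: Q* = 2360 - 22(89) = 402.

r* = 89, Q* = 402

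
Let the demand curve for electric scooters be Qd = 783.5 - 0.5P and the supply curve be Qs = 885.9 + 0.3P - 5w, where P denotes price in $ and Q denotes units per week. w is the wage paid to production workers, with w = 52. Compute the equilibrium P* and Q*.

P* = 197, Q* = 685

With w = 52, supply is Qs = 625.9 + 0.3P.
At equilibrium Qd = Qs, so 783.5 - 0.5P = 625.9 + 0.3P; collecting terms, 157.6 = 0.8P and P* = 197.
From the demand curve, Q* = 783.5 - 0.5(197) = 685.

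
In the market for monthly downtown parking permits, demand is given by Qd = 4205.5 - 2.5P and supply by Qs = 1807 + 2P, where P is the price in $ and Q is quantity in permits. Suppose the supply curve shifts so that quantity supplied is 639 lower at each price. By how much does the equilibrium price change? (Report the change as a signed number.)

ΔP = 142

Equating demand and supply, 4205.5 - 2.5P = 1807 + 2P gives 4.5P = 2398.5, so P* = 533.
From the demand curve, Q* = 4205.5 - 2.5(533) = 2873.
After the shift, supply is Qs = 1168 + 2P.
The new intersection has 3037.5 = 4.5P, i.e. P = 675, Q = 2518.
ΔP = 675 - 533 = 142.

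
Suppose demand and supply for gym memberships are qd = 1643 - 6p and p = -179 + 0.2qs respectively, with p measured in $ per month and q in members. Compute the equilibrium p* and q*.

Rewriting in direct form: qs = 895 + 5p.
The market clears where 1643 - 6p = 895 + 5p. Rearranging, 11p = 748, hence p* = 68.
Substitute back: q* = 1643 - 6(68) = 1235.

p* = 68, q* = 1235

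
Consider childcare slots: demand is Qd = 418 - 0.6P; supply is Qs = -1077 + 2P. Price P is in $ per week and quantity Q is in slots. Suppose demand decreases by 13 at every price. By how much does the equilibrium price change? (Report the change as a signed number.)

Equating demand and supply, 418 - 0.6P = -1077 + 2P gives 2.6P = 1495, so P* = 575.
From the demand curve, Q* = 418 - 0.6(575) = 73.
After the shift, demand is Qd = 405 - 0.6P.
New equilibrium: 1482 = 2.6P, so P = 570 and Q = 63.
ΔP = 570 - 575 = -5.

ΔP = -5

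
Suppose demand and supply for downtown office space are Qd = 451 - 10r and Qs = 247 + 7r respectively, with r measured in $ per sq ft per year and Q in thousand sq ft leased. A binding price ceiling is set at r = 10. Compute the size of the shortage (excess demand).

At r = 10: Qd = 351 and Qs = 317.
Shortage = Qd - Qs = 351 - 317 = 34.

Shortage = 34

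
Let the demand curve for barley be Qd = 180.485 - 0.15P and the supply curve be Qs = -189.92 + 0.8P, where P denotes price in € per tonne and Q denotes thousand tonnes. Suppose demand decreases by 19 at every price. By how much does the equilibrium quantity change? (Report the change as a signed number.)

ΔQ = -16

Set Qd = Qs: 180.485 - 0.15P = -189.92 + 0.8P, so 370.405 = 0.95P and P* = 389.9.
Substitute back: Q* = 180.485 - 0.15(389.9) = 122.
After the shift, demand is Qd = 161.485 - 0.15P.
The new intersection has 351.405 = 0.95P, i.e. P = 369.9, Q = 106.
ΔQ = 106 - 122 = -16.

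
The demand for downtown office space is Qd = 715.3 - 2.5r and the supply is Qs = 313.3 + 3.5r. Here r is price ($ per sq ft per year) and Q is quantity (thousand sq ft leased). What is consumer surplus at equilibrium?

Consumer surplus = 60016.968

At equilibrium Qd = Qs, so 715.3 - 2.5r = 313.3 + 3.5r; collecting terms, 402 = 6r and r* = 67.
From the demand curve, Q* = 715.3 - 2.5(67) = 547.8.
Demand choke price (Qd = 0): r = 715.3/2.5 = 286.12. Consumer surplus = ½ × (286.12 - 67) × 547.8 = 60016.968.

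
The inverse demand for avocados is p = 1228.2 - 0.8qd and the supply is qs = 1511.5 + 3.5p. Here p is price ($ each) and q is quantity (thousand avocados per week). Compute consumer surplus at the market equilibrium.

Solving each curve for q: qd = 1535.25 - 1.25p.
At equilibrium qd = qs, so 1535.25 - 1.25p = 1511.5 + 3.5p; collecting terms, 23.75 = 4.75p and p* = 5.
Substitute back: q* = 1535.25 - 1.25(5) = 1529.
Demand choke price (qd = 0): p = 1535.25/1.25 = 1228.2. Consumer surplus = ½ × (1228.2 - 5) × 1529 = 935136.4.

Consumer surplus = 935136.4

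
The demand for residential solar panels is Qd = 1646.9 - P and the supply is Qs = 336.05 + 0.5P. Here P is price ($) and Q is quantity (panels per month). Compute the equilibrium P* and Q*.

P* = 873.9, Q* = 773

Equating demand and supply, 1646.9 - P = 336.05 + 0.5P gives 1.5P = 1310.85, so P* = 873.9.
Substitute back: Q* = 1646.9 - 873.9 = 773.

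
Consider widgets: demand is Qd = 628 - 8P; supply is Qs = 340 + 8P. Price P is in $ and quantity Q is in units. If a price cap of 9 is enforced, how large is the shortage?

Evaluating both curves at the ceiling price 9 gives Qd = 556, Qs = 412.
Shortage = Qd - Qs = 556 - 412 = 144.

Shortage = 144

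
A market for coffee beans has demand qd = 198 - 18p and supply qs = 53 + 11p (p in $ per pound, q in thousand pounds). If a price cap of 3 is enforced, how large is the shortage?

With p fixed at 3, quantity demanded is 144 and quantity supplied is 86.
Shortage = qd - qs = 144 - 86 = 58.

Shortage = 58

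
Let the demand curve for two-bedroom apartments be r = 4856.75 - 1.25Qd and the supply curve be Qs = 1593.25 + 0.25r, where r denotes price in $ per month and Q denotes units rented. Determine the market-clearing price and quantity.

r* = 2183, Q* = 2139

Inverting to quantity form: Qd = 3885.4 - 0.8r.
At equilibrium Qd = Qs, so 3885.4 - 0.8r = 1593.25 + 0.25r; collecting terms, 2292.15 = 1.05r and r* = 2183.
From the demand curve, Q* = 3885.4 - 0.8(2183) = 2139.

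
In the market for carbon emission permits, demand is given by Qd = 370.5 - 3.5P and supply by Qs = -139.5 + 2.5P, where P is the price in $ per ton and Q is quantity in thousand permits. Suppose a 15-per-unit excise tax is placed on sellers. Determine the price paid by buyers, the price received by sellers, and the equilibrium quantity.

P_b = 91.25, P_s = 76.25, Q = 51.125

Sellers keep P_s = P_b - 15 per unit, so supply in terms of the buyer price is Qs = -177 + 2.5P_b.
Equate demand and the shifted supply: 370.5 - 3.5P_b = -177 + 2.5P_b, giving 6P_b = 547.5, so P_b = 91.25.
So P_s = 76.25 and the quantity traded is Q = 370.5 - 3.5(91.25) = 51.125.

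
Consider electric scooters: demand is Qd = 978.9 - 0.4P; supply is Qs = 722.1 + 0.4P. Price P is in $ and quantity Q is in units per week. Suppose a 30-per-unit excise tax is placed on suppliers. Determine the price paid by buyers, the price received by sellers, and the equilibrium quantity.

Suppliers keep P_s = P_b - 30 per unit, so supply in terms of the buyer price is Qs = 710.1 + 0.4P_b.
Set Qd = Qs: 978.9 - 0.4P_b = 710.1 + 0.4P_b, so 268.8 = 0.8P_b and P_b = 336.
So P_s = 306 and the quantity traded is Q = 978.9 - 0.4(336) = 844.5.

P_b = 336, P_s = 306, Q = 844.5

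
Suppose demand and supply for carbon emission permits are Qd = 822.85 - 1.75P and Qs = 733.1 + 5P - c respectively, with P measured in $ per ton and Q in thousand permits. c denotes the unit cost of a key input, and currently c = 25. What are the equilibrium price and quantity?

P* = 17, Q* = 793.1

With c = 25, supply is Qs = 708.1 + 5P.
The market clears where 822.85 - 1.75P = 708.1 + 5P. Rearranging, 6.75P = 114.75, hence P* = 17.
From the demand curve, Q* = 822.85 - 1.75(17) = 793.1.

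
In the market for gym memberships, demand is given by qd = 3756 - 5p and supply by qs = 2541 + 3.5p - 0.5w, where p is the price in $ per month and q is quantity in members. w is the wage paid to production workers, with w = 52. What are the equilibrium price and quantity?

With w = 52, supply is qs = 2515 + 3.5p.
Equating demand and supply, 3756 - 5p = 2515 + 3.5p gives 8.5p = 1241, so p* = 146.
Plugging p* into demand: q* = 3756 - 5(146) = 3026.

p* = 146, q* = 3026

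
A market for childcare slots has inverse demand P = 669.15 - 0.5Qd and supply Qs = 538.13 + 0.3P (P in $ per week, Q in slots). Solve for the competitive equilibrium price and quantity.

In direct form, Qd = 1338.3 - 2P.
The market clears where 1338.3 - 2P = 538.13 + 0.3P. Rearranging, 2.3P = 800.17, hence P* = 347.9.
Plugging P* into demand: Q* = 1338.3 - 2(347.9) = 642.5.

P* = 347.9, Q* = 642.5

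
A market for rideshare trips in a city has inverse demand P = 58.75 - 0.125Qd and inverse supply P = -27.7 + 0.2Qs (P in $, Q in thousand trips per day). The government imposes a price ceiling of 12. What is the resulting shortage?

Rewriting in direct form: Qd = 470 - 8P and Qs = 138.5 + 5P.
At P = 12: Qd = 374 and Qs = 198.5.
Shortage = Qd - Qs = 374 - 198.5 = 175.5.

Shortage = 175.5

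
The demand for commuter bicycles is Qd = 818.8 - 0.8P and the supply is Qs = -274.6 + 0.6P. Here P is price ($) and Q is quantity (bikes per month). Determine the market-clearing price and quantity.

P* = 781, Q* = 194

Equating demand and supply, 818.8 - 0.8P = -274.6 + 0.6P gives 1.4P = 1093.4, so P* = 781.
Plugging P* into demand: Q* = 818.8 - 0.8(781) = 194.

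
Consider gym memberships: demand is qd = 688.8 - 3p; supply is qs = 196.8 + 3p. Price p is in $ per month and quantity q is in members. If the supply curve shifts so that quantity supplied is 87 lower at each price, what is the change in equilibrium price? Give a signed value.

Set qd = qs: 688.8 - 3p = 196.8 + 3p, so 492 = 6p and p* = 82.
Plugging p* into demand: q* = 688.8 - 3(82) = 442.8.
After the shift, supply is qs = 109.8 + 3p.
The new intersection has 579 = 6p, i.e. p = 96.5, q = 399.3.
Δp = 96.5 - 82 = 14.5.

Δp = 14.5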